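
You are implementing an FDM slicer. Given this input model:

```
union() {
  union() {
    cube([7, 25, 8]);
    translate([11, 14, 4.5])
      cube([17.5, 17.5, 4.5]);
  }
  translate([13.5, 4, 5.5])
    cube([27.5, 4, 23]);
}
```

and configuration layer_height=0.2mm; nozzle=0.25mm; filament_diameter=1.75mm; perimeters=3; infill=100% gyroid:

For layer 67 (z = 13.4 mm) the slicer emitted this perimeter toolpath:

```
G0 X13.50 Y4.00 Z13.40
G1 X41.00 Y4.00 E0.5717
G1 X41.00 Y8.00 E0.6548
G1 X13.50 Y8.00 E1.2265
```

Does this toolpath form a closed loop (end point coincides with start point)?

Start point (G0): (13.50, 4.00). End point (last G1): the path does not return to the start — open.

no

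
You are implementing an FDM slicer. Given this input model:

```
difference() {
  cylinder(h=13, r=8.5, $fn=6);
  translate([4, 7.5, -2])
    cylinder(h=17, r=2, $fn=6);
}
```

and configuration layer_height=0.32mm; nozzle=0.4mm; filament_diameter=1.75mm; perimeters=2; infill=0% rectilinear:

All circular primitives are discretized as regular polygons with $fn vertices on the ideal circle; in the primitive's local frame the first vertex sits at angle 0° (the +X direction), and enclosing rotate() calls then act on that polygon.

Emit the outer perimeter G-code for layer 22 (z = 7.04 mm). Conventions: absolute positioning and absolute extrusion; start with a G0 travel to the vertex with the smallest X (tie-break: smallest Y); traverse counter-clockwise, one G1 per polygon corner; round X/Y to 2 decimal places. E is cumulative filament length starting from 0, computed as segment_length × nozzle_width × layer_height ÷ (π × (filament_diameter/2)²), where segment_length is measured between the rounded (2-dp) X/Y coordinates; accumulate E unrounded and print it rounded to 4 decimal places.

G0 X-8.50 Y0.00 Z7.04
G1 X-4.25 Y-7.36 E0.4523
G1 X4.25 Y-7.36 E0.9046
G1 X8.50 Y0.00 E1.3569
G1 X5.08 Y5.92 E1.7207
G1 X5.00 Y5.77 E1.7298
G1 X3.00 Y5.77 E1.8362
G1 X2.08 Y7.36 E1.9340
G1 X-4.25 Y7.36 E2.2708
G1 X-8.50 Y0.00 E2.7231

At z = 7.04 mm: the r=8.5 cylinder contributes a regular 6-gon of circumradius 8.5; the r=2 cylinder at (4, 7.5) contributes a regular 6-gon of circumradius 2; Taking the first minus the rest: starting from the r=8.5 cylinder, the r=2 cylinder at (4, 7.5) partially overlaps it — only the 3.44 mm² overlap (of its 10.39 mm²) is removed, clipping the outline — 1 connected region. The outline is a single polygon with 9 vertices. Extrusion per mm of travel: 0.4 × 0.32 / (π × 0.875²) = 0.053216. Accumulating E over each segment gives final E = 2.7231.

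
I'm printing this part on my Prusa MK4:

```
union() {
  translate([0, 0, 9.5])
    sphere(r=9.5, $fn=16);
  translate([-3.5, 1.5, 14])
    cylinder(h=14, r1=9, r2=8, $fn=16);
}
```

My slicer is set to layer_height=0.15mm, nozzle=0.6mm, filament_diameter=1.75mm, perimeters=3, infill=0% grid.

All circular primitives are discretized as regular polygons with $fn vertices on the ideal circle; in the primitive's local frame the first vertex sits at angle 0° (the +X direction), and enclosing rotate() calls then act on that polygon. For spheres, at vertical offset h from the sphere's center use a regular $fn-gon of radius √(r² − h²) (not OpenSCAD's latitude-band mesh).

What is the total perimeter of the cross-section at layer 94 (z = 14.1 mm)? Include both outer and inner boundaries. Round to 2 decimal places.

At z = 14.1 mm: the sphere: section is a regular 16-gon, circumradius = √(r²−h²) = √(9.5²−4.6²) = 8.312 (perimeter = 2·16·8.312·sin(180°/16) = 51.89 mm); the cone at (-3.5, 1.5) contributes a regular 16-gon of circumradius 8.993 (interpolated between r1=9 and r2=8 at t=0.007) (perimeter = 2·16·8.993·sin(180°/16) = 56.14 mm); Merging all regions: the regions partially overlap (shared area 163.94 mm²), so the edge portions inside another operand are dropped and the merged outline is re-measured after clipping — boundary = 61.81 mm. Overall, the cross-section is a single solid region. Total boundary length (outer) = 61.81 mm.

61.81 mm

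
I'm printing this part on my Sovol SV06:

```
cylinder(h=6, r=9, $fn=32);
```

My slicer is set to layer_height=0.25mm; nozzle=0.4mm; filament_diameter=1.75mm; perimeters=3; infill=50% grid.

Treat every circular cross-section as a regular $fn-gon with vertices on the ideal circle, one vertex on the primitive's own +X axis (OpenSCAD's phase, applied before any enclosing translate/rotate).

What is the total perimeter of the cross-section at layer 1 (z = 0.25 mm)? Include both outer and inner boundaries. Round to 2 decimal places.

56.46 mm

At z = 0.25 mm: the r=9 cylinder contributes a regular 32-gon of circumradius 9 (perimeter = 2·32·9.000·sin(180°/32) = 56.46 mm). Overall, the cross-section is a single solid region. Total boundary length (outer) = 56.46 mm.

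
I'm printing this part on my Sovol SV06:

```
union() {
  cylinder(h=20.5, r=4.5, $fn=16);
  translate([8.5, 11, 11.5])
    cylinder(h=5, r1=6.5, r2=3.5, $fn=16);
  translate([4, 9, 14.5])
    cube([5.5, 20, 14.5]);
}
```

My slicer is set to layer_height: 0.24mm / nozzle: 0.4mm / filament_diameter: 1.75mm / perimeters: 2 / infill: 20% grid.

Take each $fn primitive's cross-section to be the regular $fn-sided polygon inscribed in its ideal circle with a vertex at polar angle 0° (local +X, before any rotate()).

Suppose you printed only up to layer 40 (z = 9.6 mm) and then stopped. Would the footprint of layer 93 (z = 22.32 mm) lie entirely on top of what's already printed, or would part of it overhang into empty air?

Compare the two slices. At z = 9.6: the r=4.5 cylinder contributes a regular 16-gon of circumradius 4.5 (area = (16/2)·4.500²·sin(360°/16) = 61.99 mm²); the cone at (8.5, 11) does not reach this height (z outside [11.5, 16.5]); the cube at (4, 9) is not intersected at this z (z outside [14.5, 29]); Combining (union): only the r=4.5 cylinder is present, so the union is just that shape — area = 61.99 mm². At z = 22.32: the cylinder is not intersected at this z (z outside [0, 20.5]); the cone at (8.5, 11) does not reach this height (z outside [11.5, 16.5]); the cube at (4, 9) (footprint 5.5×20) is included at this height (area 110.00 mm²); Taking the union: only the 5.5×20 cube at (4, 9) is present, so the union is just that shape — area = 110.00 mm². Checking containment: at z = 22.32 the cross-section extends beyond the z = 9.6 cross-section by about 110.00 mm².

part overhangs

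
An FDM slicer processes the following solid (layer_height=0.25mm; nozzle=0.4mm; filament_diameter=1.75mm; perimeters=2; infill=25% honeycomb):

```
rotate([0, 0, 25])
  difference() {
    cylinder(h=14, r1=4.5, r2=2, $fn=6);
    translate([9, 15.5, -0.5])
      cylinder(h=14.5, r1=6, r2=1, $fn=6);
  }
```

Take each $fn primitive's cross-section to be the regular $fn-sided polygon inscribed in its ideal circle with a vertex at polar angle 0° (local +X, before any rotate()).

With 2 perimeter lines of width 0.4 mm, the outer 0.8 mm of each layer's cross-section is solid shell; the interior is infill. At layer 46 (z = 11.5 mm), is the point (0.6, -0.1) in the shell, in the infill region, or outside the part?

infill

At z = 11.5 mm: the cone: at t=0.821 of its height the radius interpolates to r₁+(r₂−r₁)t = 2.446, giving a regular 6-gon of that circumradius; the cone at (9, 15.5) contributes a regular 6-gon of circumradius 1.862 (interpolated between r1=6 and r2=1 at t=0.828); Taking the first minus the rest: starting from the cone, the cone at (9, 15.5) misses the remaining region (no effect) — 1 connected region; (rotated 25° about Z; rotation is an isometry so areas/perimeters/island counts are preserved). Overall, the cross-section is a single solid region. Undo the 25° rotation: the query point maps to (0.502, -0.344) in the un-rotated model frame. The nearest boundary edge runs (2.45, 0.00)→(1.22, -2.12); distance from the point to it = 1.51 mm. The point is inside the cross-section and 1.51 mm from the nearest boundary — more than the 0.8 mm shell width (2 × 0.4), so it's in the infill interior.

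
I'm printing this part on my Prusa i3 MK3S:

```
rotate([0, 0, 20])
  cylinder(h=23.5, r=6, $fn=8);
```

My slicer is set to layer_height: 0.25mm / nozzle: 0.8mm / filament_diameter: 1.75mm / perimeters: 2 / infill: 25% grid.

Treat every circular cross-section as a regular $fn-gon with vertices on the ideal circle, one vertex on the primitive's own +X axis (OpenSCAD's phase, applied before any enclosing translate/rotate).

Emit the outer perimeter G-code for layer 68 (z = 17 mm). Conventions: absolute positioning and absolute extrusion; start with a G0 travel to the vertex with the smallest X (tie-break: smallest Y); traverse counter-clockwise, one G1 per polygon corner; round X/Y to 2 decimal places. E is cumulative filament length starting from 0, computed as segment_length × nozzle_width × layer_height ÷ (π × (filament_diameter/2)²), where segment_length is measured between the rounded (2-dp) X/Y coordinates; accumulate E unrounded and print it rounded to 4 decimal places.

At z = 17 mm: the r=6 cylinder gives a regular 8-gon of circumradius 6 (constant along its height); (whole slice rotated 20° about Z — lengths, areas and connectivity unchanged). The outline is a single polygon with 8 vertices. Extrusion per mm of travel: 0.8 × 0.25 / (π × 0.875²) = 0.083150. Accumulating E over each segment gives final E = 3.0560.

G0 X-5.64 Y-2.05 Z17.00
G1 X-2.54 Y-5.44 E0.3820
G1 X2.05 Y-5.64 E0.7640
G1 X5.44 Y-2.54 E1.1460
G1 X5.64 Y2.05 E1.5280
G1 X2.54 Y5.44 E1.9099
G1 X-2.05 Y5.64 E2.2920
G1 X-5.44 Y2.54 E2.6739
G1 X-5.64 Y-2.05 E3.0560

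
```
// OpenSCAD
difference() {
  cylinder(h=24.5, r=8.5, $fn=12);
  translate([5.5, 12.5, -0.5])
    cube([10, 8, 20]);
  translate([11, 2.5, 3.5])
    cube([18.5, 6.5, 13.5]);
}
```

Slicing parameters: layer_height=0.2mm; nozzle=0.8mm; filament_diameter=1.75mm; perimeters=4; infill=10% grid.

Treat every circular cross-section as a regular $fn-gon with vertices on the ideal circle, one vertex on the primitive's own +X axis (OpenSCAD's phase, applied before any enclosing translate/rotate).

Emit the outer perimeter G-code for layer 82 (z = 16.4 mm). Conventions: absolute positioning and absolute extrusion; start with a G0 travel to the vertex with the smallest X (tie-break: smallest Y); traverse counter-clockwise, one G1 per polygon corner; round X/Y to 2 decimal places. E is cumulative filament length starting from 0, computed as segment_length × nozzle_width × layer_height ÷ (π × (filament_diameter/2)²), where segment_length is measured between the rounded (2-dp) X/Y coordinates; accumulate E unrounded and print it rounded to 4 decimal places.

At z = 16.4 mm: the r=8.5 cylinder gives a regular 12-gon of circumradius 8.5 (constant along its height); the cube at (5.5, 12.5) is present — its section is the full 10×8 rectangle; the 18.5×6.5 cube at (11, 2.5) contributes its full rectangle; Subtracting the remaining from the first: starting from the r=8.5 cylinder, the 10×8 cube at (5.5, 12.5) misses the remaining region (no effect); the 18.5×6.5 cube at (11, 2.5) misses the remaining region (no effect) — 1 connected region. The outline is a single polygon with 12 vertices. Extrusion per mm of travel: 0.8 × 0.2 / (π × 0.875²) = 0.066520. Accumulating E over each segment gives final E = 3.5119.

G0 X-8.50 Y0.00 Z16.40
G1 X-7.36 Y-4.25 E0.2927
G1 X-4.25 Y-7.36 E0.5853
G1 X0.00 Y-8.50 E0.8780
G1 X4.25 Y-7.36 E1.1707
G1 X7.36 Y-4.25 E1.4633
G1 X8.50 Y0.00 E1.7560
G1 X7.36 Y4.25 E2.0487
G1 X4.25 Y7.36 E2.3412
G1 X0.00 Y8.50 E2.6339
G1 X-4.25 Y7.36 E2.9266
G1 X-7.36 Y4.25 E3.2192
G1 X-8.50 Y0.00 E3.5119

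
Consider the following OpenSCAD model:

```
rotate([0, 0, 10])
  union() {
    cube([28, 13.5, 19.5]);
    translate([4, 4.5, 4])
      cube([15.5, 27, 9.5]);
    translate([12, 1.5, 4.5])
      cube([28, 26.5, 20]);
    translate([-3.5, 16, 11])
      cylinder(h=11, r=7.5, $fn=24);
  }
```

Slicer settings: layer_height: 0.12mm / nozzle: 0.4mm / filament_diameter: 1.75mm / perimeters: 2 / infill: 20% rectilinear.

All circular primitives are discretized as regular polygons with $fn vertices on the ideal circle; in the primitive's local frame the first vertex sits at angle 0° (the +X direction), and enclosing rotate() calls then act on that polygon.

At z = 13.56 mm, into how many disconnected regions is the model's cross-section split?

1

At z = 13.56 mm: the cube is present — its section is the full 28×13.5 rectangle; the cube at (4, 4.5) does not reach this height (z outside [4, 13.5]); the cube at (12, 1.5) (footprint 28×26.5) is included at this height; the r=7.5 cylinder at (-3.5, 16) gives a regular 24-gon of circumradius 7.5 (constant along its height); Taking the union: the regions partially overlap (shared area 201.03 mm²), so overlapping operands fuse into one piece — 1 connected region; (whole slice rotated 10° about Z — lengths, areas and connectivity unchanged). The result has 1 disconnected region.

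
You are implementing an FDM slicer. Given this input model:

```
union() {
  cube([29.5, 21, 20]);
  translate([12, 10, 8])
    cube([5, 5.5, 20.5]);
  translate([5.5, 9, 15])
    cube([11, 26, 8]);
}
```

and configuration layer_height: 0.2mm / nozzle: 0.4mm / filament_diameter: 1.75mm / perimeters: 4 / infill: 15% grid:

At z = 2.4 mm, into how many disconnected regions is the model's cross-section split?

1

At z = 2.4 mm: the cube is present — its section is the full 29.5×21 rectangle; the cube at (12, 10) is absent (z outside [8, 28.5]); the cube at (5.5, 9) is not intersected at this z (z outside [15, 23]); Combining (union): only the 29.5×21 cube is present, so the union is just that shape — 1 connected region. The result has 1 disconnected region.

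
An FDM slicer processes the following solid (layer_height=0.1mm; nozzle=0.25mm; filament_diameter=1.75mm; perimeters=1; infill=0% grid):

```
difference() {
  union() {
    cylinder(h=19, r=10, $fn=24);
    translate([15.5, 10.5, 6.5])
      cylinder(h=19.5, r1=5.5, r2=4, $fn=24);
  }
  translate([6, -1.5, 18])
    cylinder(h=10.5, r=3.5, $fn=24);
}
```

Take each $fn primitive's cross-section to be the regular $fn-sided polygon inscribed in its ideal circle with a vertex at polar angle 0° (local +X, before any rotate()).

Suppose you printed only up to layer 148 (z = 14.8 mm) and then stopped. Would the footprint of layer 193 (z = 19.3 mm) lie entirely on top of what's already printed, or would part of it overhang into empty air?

Compare the two slices. At z = 14.8: the cylinder: section is a regular 24-gon, circumradius r=10 (area = (24/2)·10.000²·sin(360°/24) = 310.58 mm²); the cone at (15.5, 10.5): at t=0.426 of its height the radius interpolates to r₁+(r₂−r₁)t = 4.862, giving a regular 24-gon of that circumradius (area = (24/2)·4.862²·sin(360°/24) = 73.40 mm²); Merging all regions: the 2 present regions are separate (no shared area or edge), so areas and boundary lengths simply add and each stays a separate island — area = 383.99 mm²; the cylinder at (6, -1.5) is not intersected at this z (z outside [18, 28.5]); Taking the first minus the rest: none of the subtracted shapes is present at this height, so the result so far is unchanged — area = 383.99 mm². At z = 19.3: the cylinder is not intersected at this z (z outside [0, 19]); the cone at (15.5, 10.5): at t=0.656 of its height the radius interpolates to r₁+(r₂−r₁)t = 4.515, giving a regular 24-gon of that circumradius (area = (24/2)·4.515²·sin(360°/24) = 63.32 mm²); Merging all regions: only the cone at (15.5, 10.5) is present, so the union is just that shape — area = 63.32 mm²; the r=3.5 cylinder at (6, -1.5) gives a regular 24-gon of circumradius 3.5 (constant along its height) (area = (24/2)·3.500²·sin(360°/24) = 38.05 mm²); Subtracting the remaining from the first: starting from the result so far (63.32 mm²), the r=3.5 cylinder at (6, -1.5) misses the remaining region (no effect) — area = 63.32 mm². Checking containment: the cross-section at z = 19.3 is a subset of the cross-section at z = 14.8.

entirely on top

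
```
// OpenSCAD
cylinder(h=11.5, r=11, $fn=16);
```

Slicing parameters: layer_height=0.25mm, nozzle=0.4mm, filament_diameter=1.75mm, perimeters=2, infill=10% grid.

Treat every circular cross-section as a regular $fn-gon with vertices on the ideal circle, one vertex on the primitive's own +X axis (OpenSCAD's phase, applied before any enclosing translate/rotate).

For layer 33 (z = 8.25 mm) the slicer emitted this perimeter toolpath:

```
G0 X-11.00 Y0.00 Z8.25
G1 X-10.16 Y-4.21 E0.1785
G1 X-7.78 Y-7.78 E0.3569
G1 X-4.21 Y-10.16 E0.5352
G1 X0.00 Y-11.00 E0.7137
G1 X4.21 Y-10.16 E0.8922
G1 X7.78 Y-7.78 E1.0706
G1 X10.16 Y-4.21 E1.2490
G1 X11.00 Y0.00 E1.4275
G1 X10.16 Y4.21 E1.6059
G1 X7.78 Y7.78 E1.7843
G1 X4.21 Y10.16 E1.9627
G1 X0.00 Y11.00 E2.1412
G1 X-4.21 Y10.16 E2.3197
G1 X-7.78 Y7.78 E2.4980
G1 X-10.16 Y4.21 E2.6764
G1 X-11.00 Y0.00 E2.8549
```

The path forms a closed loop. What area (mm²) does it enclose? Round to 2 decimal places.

Apply the shoelace formula to the sequence of (X, Y) vertices; enclosed area = 370.40 mm².

370.40 mm²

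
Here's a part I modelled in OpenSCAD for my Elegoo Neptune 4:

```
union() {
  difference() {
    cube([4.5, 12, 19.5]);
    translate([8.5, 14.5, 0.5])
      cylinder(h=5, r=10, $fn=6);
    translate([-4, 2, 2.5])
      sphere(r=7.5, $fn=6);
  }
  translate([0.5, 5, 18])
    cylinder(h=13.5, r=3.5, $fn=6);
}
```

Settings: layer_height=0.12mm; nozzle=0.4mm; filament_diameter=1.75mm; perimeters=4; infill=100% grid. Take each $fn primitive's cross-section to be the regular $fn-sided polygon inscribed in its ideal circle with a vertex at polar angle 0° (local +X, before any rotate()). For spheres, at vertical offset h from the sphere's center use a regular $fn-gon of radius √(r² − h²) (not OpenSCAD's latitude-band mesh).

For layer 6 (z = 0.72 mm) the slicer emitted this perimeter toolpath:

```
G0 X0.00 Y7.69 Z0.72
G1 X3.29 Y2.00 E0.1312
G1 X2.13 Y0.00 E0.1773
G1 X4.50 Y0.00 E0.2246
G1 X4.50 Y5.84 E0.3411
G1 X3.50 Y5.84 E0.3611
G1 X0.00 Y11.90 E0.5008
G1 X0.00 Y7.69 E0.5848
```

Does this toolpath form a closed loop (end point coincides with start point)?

Start point (G0): (0.00, 7.69). End point (last G1): the path returns to the start — closed.

yes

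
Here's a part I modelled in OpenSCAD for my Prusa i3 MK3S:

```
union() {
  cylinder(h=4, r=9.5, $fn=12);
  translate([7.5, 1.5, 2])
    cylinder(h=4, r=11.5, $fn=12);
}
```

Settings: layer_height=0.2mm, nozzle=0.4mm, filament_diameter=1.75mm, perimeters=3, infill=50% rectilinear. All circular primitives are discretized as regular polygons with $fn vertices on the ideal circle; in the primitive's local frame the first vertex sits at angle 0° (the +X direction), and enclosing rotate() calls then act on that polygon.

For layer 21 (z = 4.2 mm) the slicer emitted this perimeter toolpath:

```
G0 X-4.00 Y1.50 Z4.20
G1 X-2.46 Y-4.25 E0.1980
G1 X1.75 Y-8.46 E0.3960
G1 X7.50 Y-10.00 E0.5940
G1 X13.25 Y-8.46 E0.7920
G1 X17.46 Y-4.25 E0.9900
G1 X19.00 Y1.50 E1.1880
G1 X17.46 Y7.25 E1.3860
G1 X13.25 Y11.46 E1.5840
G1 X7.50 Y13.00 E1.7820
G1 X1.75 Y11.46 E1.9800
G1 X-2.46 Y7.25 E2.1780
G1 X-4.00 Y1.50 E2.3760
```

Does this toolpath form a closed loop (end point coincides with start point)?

yes

Start point (G0): (-4.00, 1.50). End point (last G1): the path returns to the start — closed.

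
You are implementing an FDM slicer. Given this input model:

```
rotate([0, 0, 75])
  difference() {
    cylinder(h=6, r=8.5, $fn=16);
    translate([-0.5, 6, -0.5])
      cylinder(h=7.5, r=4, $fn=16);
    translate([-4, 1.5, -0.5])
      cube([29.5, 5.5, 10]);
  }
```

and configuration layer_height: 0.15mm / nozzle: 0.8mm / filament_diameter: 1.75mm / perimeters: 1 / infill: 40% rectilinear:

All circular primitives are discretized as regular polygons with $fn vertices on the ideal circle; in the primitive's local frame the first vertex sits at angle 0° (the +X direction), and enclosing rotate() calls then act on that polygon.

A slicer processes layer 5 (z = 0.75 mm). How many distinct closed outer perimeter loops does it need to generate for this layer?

At z = 0.75 mm: the r=8.5 cylinder gives a regular 16-gon of circumradius 8.5 (constant along its height); the cylinder at (-0.5, 6): section is a regular 16-gon, circumradius r=4; the cube at (-4, 1.5) (footprint 29.5×5.5) is included at this height; Taking the first minus the rest: starting from the r=8.5 cylinder, the r=4 cylinder at (-0.5, 6) partially overlaps it — only the 40.41 mm² overlap (of its 48.98 mm²) is removed, clipping the outline; the 29.5×5.5 cube at (-4, 1.5) partially overlaps it — only the 29.07 mm² overlap (of its 162.25 mm²) is removed, clipping the outline — 2 connected regions; (whole slice rotated 75° about Z — lengths, areas and connectivity unchanged). The result has 2 disconnected regions.

2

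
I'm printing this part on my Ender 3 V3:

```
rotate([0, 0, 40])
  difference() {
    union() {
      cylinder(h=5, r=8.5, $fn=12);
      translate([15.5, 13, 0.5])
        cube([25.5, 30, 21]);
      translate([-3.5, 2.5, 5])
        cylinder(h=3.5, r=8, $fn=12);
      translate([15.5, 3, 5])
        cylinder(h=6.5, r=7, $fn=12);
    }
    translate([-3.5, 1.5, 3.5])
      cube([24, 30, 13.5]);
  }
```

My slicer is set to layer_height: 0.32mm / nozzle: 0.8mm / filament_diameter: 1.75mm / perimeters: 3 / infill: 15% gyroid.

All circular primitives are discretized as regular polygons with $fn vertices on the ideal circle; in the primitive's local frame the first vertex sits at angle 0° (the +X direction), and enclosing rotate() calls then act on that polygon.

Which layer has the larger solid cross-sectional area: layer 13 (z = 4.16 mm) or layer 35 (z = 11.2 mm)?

Layer 13 (z = 4.16): the cylinder: section is a regular 12-gon, circumradius r=8.5 (area = (12/2)·8.500²·sin(360°/12) = 216.75 mm²); the cube at (15.5, 13) is present — its section is the full 25.5×30 rectangle (area 765.00 mm²); the cylinder at (-3.5, 2.5) does not reach this height (z outside [5, 8.5]); the cylinder at (15.5, 3) is absent (z outside [5, 11.5]); Taking the union: the 2 present regions are separate (no shared area or edge), so areas and boundary lengths simply add and each stays a separate island — area = 981.75 mm²; the 24×30 cube at (-3.5, 1.5) contributes its full rectangle (area 720.00 mm²); After the difference (first − rest): starting from the result so far (981.75 mm²), the 24×30 cube at (-3.5, 1.5) partially overlaps it — only the 157.10 mm² overlap (of its 720.00 mm²) is removed, clipping the outline — area = 824.65 mm²; (rotated 40° about Z; rotation is an isometry so areas/perimeters/island counts are preserved). So its area = 824.65 mm². Layer 35 (z = 11.2): the cylinder is absent (z outside [0, 5]); the 25.5×30 cube at (15.5, 13) contributes its full rectangle (area 765.00 mm²); the cylinder at (-3.5, 2.5) is absent (z outside [5, 8.5]); the r=7 cylinder at (15.5, 3) contributes a regular 12-gon of circumradius 7 (area = (12/2)·7.000²·sin(360°/12) = 147.00 mm²); Merging all regions: the 2 present regions are separate (no shared area or edge), so areas and boundary lengths simply add and each stays a separate island — area = 912.00 mm²; the cube at (-3.5, 1.5) is present — its section is the full 24×30 rectangle (area 720.00 mm²); Subtracting the remaining from the first: starting from the result so far (912.00 mm²), the 24×30 cube at (-3.5, 1.5) partially overlaps it — only the 177.78 mm² overlap (of its 720.00 mm²) is removed, clipping the outline — area = 734.22 mm²; (rotated 40° about Z; rotation is an isometry so areas/perimeters/island counts are preserved). So its area = 734.22 mm². Layer 13 is larger (824.65 vs 734.22 mm²).

layer 13 (z = 4.16 mm)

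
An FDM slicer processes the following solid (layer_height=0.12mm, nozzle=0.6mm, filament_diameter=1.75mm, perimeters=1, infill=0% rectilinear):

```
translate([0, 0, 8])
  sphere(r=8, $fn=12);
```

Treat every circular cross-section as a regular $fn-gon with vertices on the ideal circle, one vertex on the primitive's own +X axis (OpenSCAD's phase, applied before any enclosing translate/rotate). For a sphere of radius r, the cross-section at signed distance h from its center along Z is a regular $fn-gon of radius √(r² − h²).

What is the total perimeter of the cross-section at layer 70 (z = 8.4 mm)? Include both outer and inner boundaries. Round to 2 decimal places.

At z = 8.4 mm: the r=8 sphere slices to a regular 12-gon of circumradius 7.990 (√(r²−h²) with h=0.4 from center) (perimeter = 2·12·7.990·sin(180°/12) = 49.63 mm). Overall, the cross-section is a single solid region. Total boundary length (outer) = 49.63 mm.

49.63 mm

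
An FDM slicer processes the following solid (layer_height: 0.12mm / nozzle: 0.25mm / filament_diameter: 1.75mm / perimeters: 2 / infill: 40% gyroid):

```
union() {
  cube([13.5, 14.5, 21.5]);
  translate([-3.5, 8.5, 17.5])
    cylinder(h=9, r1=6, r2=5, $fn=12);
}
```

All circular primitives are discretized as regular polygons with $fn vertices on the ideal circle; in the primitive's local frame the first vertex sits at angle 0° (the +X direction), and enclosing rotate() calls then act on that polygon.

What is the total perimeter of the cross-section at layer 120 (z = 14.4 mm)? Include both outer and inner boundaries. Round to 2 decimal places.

56.00 mm

At z = 14.4 mm: the cube (footprint 13.5×14.5) is included at this height (perimeter 56.00 mm); the cone at (-3.5, 8.5) is not intersected at this z (z outside [17.5, 26.5]); Taking the union: only the 13.5×14.5 cube is present, so the union is just that shape — boundary = 56.00 mm. Overall, the cross-section is a single solid region. Total boundary length (outer) = 56.00 mm.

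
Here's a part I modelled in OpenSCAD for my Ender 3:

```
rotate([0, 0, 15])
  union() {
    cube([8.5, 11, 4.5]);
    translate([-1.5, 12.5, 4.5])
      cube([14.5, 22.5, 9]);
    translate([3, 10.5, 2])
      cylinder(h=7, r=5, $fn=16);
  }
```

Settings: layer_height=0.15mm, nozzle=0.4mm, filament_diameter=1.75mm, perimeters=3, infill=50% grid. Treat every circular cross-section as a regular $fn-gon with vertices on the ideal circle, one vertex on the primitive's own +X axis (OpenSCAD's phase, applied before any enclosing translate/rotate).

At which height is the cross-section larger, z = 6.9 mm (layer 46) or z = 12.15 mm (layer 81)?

layer 46 (z = 6.9 mm)

Layer 46 (z = 6.9): the cube does not reach this height (z outside [0, 4.5]); the cube at (-1.5, 12.5) (footprint 14.5×22.5) is included at this height (area 326.25 mm²); the r=5 cylinder at (3, 10.5) contributes a regular 16-gon of circumradius 5 (area = (16/2)·5.000²·sin(360°/16) = 76.54 mm²); Merging all regions: the regions partially overlap — summed areas 402.79 mm² minus the doubly-counted overlap 19.06 mm² gives 383.72 mm² — area = 383.72 mm²; (whole slice rotated 15° about Z — lengths, areas and connectivity unchanged). So its area = 383.72 mm². Layer 81 (z = 12.15): the cube is not intersected at this z (z outside [0, 4.5]); the cube at (-1.5, 12.5) (footprint 14.5×22.5) is included at this height (area 326.25 mm²); the cylinder at (3, 10.5) is not intersected at this z (z outside [2, 9]); Combining (union): only the 14.5×22.5 cube at (-1.5, 12.5) is present, so the union is just that shape — area = 326.25 mm²; (whole slice rotated 15° about Z — lengths, areas and connectivity unchanged). So its area = 326.25 mm². Layer 46 is larger (383.72 vs 326.25 mm²).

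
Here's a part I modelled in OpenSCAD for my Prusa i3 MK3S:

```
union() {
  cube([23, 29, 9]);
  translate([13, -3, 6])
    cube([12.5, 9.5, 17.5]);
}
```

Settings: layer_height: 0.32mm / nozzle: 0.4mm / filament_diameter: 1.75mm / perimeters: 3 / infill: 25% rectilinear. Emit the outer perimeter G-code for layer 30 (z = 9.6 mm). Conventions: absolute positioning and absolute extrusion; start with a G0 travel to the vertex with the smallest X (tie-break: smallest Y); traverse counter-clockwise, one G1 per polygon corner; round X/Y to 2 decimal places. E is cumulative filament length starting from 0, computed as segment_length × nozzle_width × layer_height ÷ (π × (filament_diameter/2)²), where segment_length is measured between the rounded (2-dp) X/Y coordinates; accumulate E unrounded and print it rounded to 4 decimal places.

At z = 9.6 mm: the cube is absent (z outside [0, 9]); the cube at (13, -3) (footprint 12.5×9.5) is included at this height; Combining (union): only the 12.5×9.5 cube at (13, -3) is present, so the union is just that shape — 1 connected region. The outline is a single polygon with 4 vertices. Extrusion per mm of travel: 0.4 × 0.32 / (π × 0.875²) = 0.053216. Accumulating E over each segment gives final E = 2.3415.

G0 X13.00 Y-3.00 Z9.60
G1 X25.50 Y-3.00 E0.6652
G1 X25.50 Y6.50 E1.1708
G1 X13.00 Y6.50 E1.8360
G1 X13.00 Y-3.00 E2.3415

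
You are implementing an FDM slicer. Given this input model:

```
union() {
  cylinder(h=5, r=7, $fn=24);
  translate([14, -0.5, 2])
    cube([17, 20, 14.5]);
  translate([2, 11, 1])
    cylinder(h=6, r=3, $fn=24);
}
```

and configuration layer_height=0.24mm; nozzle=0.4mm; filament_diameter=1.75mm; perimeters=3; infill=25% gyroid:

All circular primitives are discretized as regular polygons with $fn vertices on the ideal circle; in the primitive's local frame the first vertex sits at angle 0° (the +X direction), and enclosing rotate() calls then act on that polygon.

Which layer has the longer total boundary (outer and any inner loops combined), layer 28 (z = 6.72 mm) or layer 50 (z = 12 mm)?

Layer 28 (z = 6.72): the cylinder is not intersected at this z (z outside [0, 5]); the cube at (14, -0.5) is present — its section is the full 17×20 rectangle (perimeter 74.00 mm); the cylinder at (2, 11): section is a regular 24-gon, circumradius r=3 (perimeter = 2·24·3.000·sin(180°/24) = 18.80 mm); Merging all regions: the 2 present regions are separate (no shared area or edge), so areas and boundary lengths simply add and each stays a separate island — boundary = 92.80 mm. So its perimeter = 92.80 mm. Layer 50 (z = 12): the cylinder is absent (z outside [0, 5]); the 17×20 cube at (14, -0.5) contributes its full rectangle (perimeter 74.00 mm); the cylinder at (2, 11) is not intersected at this z (z outside [1, 7]); Merging all regions: only the 17×20 cube at (14, -0.5) is present, so the union is just that shape — boundary = 74.00 mm. So its perimeter = 74.00 mm. Layer 28 is larger (92.80 vs 74.00 mm).

layer 28 (z = 6.72 mm)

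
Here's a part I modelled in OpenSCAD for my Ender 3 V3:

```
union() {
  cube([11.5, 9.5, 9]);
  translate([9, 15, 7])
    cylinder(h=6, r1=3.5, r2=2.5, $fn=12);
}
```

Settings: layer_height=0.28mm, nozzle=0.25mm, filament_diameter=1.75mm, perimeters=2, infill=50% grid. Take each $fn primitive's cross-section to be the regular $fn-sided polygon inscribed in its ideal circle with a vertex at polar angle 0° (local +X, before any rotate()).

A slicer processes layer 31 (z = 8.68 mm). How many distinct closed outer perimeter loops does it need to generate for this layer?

At z = 8.68 mm: the cube is present — its section is the full 11.5×9.5 rectangle; the cone at (9, 15): at t=0.280 of its height the radius interpolates to r₁+(r₂−r₁)t = 3.220, giving a regular 12-gon of that circumradius; Combining (union): the 2 present regions are separate (no shared area or edge), so areas and boundary lengths simply add and each stays a separate island — 2 connected regions. The result has 2 disconnected regions.

2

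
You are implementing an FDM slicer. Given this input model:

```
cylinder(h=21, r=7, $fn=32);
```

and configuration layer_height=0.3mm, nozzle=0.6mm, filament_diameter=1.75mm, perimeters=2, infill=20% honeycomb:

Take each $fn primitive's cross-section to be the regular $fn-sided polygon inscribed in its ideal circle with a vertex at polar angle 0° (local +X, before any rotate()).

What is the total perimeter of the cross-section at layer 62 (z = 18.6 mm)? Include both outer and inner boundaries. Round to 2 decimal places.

At z = 18.6 mm: the r=7 cylinder contributes a regular 32-gon of circumradius 7 (perimeter = 2·32·7.000·sin(180°/32) = 43.91 mm). Overall, the cross-section is a single solid region. Total boundary length (outer) = 43.91 mm.

43.91 mm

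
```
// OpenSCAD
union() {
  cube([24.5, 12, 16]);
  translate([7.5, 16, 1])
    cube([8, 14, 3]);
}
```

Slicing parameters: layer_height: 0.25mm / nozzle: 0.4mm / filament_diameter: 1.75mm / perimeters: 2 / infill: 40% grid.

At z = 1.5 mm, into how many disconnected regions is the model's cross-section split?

At z = 1.5 mm: the cube (footprint 24.5×12) is included at this height; the 8×14 cube at (7.5, 16) contributes its full rectangle; Combining (union): the 2 present regions are separate (no shared area or edge), so areas and boundary lengths simply add and each stays a separate island — 2 connected regions. The result has 2 disconnected regions.

2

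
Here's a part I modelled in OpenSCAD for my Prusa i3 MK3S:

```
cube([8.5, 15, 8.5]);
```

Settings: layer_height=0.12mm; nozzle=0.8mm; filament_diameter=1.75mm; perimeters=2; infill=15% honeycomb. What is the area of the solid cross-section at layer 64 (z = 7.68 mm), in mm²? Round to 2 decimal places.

At z = 7.68 mm: the cube (footprint 8.5×15) is included at this height (area 127.50 mm²). Overall, the cross-section is a single solid region. Net area = 127.50 mm².

127.50 mm²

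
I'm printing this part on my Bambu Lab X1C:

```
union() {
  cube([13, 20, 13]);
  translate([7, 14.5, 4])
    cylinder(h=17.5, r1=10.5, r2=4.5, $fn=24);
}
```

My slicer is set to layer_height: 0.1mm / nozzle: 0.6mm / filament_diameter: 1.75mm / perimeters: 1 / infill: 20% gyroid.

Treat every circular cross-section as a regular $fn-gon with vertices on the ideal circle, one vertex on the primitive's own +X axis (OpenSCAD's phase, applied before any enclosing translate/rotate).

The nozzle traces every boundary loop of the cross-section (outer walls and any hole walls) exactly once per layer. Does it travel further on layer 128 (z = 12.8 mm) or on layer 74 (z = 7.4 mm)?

Layer 128 (z = 12.8): the 13×20 cube contributes its full rectangle (perimeter 66.00 mm); the cone at (7, 14.5) (r1=10.5→r2=4.5) has section circumradius 7.483 here — a regular 24-gon (perimeter = 2·24·7.483·sin(180°/24) = 46.88 mm); Combining (union): the regions partially overlap (shared area 150.44 mm²), so the edge portions inside another operand are dropped and the merged outline is re-measured after clipping — boundary = 67.78 mm. So its perimeter = 67.78 mm. Layer 74 (z = 7.4): the cube is present — its section is the full 13×20 rectangle (perimeter 66.00 mm); the cone at (7, 14.5): at t=0.194 of its height the radius interpolates to r₁+(r₂−r₁)t = 9.334, giving a regular 24-gon of that circumradius (perimeter = 2·24·9.334·sin(180°/24) = 58.48 mm); Combining (union): the regions partially overlap (shared area 181.15 mm²), so the edge portions inside another operand are dropped and the merged outline is re-measured after clipping — boundary = 72.82 mm. So its perimeter = 72.82 mm. Layer 74 is larger (72.82 vs 67.78 mm).

layer 74 (z = 7.4 mm)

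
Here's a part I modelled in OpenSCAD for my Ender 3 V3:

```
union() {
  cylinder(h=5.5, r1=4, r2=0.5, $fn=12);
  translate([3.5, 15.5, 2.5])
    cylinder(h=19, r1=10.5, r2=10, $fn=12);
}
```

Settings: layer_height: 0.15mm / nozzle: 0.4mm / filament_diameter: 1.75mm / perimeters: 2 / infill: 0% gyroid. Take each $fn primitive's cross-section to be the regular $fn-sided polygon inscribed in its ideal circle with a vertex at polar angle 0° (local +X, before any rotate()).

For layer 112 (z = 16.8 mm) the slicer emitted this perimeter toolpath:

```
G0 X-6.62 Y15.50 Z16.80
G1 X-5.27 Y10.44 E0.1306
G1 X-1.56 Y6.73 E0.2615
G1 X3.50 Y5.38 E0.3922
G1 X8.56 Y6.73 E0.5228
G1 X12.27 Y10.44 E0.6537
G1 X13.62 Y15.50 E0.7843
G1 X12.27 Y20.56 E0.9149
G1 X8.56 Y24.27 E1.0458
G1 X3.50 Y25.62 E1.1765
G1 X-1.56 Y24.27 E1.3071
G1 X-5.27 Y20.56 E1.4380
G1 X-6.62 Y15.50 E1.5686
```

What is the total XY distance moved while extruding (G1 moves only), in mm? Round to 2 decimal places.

62.88 mm

Sum the Euclidean lengths of each G1 segment: total = 62.88 mm.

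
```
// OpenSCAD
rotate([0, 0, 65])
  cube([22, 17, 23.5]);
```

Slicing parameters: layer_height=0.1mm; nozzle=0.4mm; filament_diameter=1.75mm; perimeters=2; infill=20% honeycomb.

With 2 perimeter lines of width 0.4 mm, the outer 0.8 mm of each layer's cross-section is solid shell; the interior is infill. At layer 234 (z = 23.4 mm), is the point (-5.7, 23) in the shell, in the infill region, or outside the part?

infill

At z = 23.4 mm: the cube (footprint 22×17) is included at this height; (whole slice rotated 65° about Z — lengths, areas and connectivity unchanged). Overall, the cross-section is a single solid region. Undo the 65° rotation: the query point maps to (18.436, 14.886) in the un-rotated model frame. The nearest boundary edge runs (22.00, 17.00)→(0.00, 17.00); distance from the point to it = 2.11 mm. The point is inside the cross-section and 2.11 mm from the nearest boundary — more than the 0.8 mm shell width (2 × 0.4), so it's in the infill interior.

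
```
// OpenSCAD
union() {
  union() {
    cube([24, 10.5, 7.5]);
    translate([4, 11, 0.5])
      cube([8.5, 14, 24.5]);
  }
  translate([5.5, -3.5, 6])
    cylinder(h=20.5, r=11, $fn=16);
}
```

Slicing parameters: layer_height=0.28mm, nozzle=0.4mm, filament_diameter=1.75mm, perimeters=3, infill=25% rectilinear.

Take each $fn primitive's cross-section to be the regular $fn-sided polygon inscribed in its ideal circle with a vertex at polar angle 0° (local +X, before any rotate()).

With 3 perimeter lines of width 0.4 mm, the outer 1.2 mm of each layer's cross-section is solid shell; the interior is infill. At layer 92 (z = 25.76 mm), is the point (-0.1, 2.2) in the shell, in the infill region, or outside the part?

At z = 25.76 mm: the cube is absent (z outside [0, 7.5]); the cube at (4, 11) is not intersected at this z (z outside [0.5, 25]); Merging all regions: nothing is present at this height; the r=11 cylinder at (5.5, -3.5) gives a regular 16-gon of circumradius 11 (constant along its height); Combining (union): only the r=11 cylinder at (5.5, -3.5) is present, so the union is just that shape — 1 connected region. Overall, the cross-section is a single solid region. The nearest boundary edge runs (1.29, 6.66)→(-2.28, 4.28); distance from the point to it = 2.94 mm. The point is inside the cross-section and 2.94 mm from the nearest boundary — more than the 1.2 mm shell width (3 × 0.4), so it's in the infill interior.

infill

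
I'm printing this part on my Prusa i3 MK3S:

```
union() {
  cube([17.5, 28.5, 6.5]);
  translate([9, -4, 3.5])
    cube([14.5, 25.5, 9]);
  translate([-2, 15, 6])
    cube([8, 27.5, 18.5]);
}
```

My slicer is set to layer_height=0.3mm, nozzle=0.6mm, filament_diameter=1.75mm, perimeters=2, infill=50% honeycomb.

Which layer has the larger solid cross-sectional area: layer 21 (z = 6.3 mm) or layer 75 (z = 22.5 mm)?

layer 21 (z = 6.3 mm)

Layer 21 (z = 6.3): the cube (footprint 17.5×28.5) is included at this height (area 498.75 mm²); the cube at (9, -4) is present — its section is the full 14.5×25.5 rectangle (area 369.75 mm²); the 8×27.5 cube at (-2, 15) contributes its full rectangle (area 220.00 mm²); Merging all regions: the regions partially overlap — summed areas 1088.50 mm² minus the doubly-counted overlap 263.75 mm² gives 824.75 mm² — area = 824.75 mm². So its area = 824.75 mm². Layer 75 (z = 22.5): the cube does not reach this height (z outside [0, 6.5]); the cube at (9, -4) is not intersected at this z (z outside [3.5, 12.5]); the cube at (-2, 15) is present — its section is the full 8×27.5 rectangle (area 220.00 mm²); Merging all regions: only the 8×27.5 cube at (-2, 15) is present, so the union is just that shape — area = 220.00 mm². So its area = 220.00 mm². Layer 21 is larger (824.75 vs 220.00 mm²).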